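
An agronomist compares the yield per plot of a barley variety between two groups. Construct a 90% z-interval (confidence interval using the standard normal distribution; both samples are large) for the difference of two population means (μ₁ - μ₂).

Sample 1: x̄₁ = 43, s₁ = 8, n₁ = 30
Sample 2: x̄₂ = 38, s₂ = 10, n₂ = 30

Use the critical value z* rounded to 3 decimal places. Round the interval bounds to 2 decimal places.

Both samples are large (n₁ = 30 ≥ 30, n₂ = 30 ≥ 30), so a z-interval for the difference of means applies.

Point estimate: x̄₁ - x̄₂ = 43 - 38 = 5

Standard error: SE = √(s₁²/n₁ + s₂²/n₂)
= √(8²/30 + 10²/30)
= √(2.133333 + 3.333333)
= 2.338090

For 90% confidence, z* = 1.645 (from standard normal table)
Margin of error: E = z* × SE = 1.645 × 2.338090 = 3.8462

Z-interval: (x̄₁ - x̄₂) ± E = 5 ± 3.8462 = (1.1538, 8.8462)

Rounded to 2 decimal places:

(1.15, 8.85)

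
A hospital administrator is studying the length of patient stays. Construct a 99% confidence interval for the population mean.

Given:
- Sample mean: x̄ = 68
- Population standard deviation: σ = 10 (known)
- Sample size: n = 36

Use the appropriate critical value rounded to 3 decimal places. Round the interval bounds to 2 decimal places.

The population standard deviation σ is known, so use a z-interval (standard normal critical value).

For 99% confidence, z* = 2.576 (from standard normal table)

Standard error: SE = σ/√n = 10/√36 = 1.666667

Margin of error: E = z* × SE = 2.576 × 1.666667 = 4.2933

Z-interval: x̄ ± E = 68 ± 4.2933 = (63.7067, 72.2933)

Rounded to 2 decimal places:

(63.71, 72.29)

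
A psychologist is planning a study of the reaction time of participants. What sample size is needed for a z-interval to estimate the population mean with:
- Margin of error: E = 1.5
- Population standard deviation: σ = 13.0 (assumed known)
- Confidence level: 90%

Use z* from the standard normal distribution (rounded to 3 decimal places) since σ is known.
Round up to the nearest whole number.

Using z* since population σ is known (z-interval formula).

For 90% confidence, z* = 1.645 (from standard normal table)

Sample size formula for z-interval: n = (z*σ/E)²

n = (1.645 × 13.0 / 1.5)²
  = (14.256667)²
  = 203.2525

Round up to the nearest whole number: n = 204

204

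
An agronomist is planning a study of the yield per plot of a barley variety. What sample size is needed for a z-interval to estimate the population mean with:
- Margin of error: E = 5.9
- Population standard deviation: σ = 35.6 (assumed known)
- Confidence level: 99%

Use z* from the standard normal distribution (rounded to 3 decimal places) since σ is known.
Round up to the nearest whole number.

Using z* since population σ is known (z-interval formula).

For 99% confidence, z* = 2.576 (from standard normal table)

Sample size formula for z-interval: n = (z*σ/E)²

n = (2.576 × 35.6 / 5.9)²
  = (15.543322)²
  = 241.5949

Round up to the nearest whole number: n = 242

242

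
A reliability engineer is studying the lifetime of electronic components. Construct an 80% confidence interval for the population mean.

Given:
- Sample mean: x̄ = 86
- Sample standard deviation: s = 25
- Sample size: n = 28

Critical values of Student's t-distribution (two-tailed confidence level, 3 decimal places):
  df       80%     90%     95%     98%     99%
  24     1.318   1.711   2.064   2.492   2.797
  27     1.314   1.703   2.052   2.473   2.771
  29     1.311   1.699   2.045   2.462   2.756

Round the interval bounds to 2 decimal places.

The population standard deviation σ is unknown (only the sample standard deviation s is given), so use a t-interval with df = n - 1 = 28 - 1 = 27.

For 80% confidence with df = 27, t* = 1.314 (from t-table)

Standard error: SE = s/√n = 25/√28 = 4.724556

Margin of error: E = t* × SE = 1.314 × 4.724556 = 6.2081

T-interval: x̄ ± E = 86 ± 6.2081 = (79.7919, 92.2081)

Rounded to 2 decimal places:

(79.79, 92.21)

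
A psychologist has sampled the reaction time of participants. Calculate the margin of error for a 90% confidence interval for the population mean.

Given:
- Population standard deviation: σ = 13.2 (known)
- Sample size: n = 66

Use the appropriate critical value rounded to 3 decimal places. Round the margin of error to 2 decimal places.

The population standard deviation σ is known, so use the z-interval margin of error formula.

For 90% confidence, z* = 1.645 (from standard normal table)

Margin of error formula for z-interval: E = z* × σ/√n

E = 1.645 × 13.2/√66
  = 1.645 × 1.624808
  = 2.6728

Rounded to 2 decimal places:

2.67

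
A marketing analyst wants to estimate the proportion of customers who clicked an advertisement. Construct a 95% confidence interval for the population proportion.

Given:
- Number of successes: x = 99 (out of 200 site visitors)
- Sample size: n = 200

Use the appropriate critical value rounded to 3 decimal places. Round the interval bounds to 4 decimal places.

Sample proportion: p̂ = 99/200 = 0.495000

Check conditions for normal approximation:
  np̂ = 99 ≥ 10 ✓
  n(1-p̂) = 101 ≥ 10 ✓

The sample is large enough, so use a z-interval (normal approximation) for the proportion.

For 95% confidence, z* = 1.96 (from standard normal table)

Standard error: SE = √(p̂(1-p̂)/n) = √(0.495000×0.505000/200) = 0.03535357

Margin of error: E = z* × SE = 1.96 × 0.03535357 = 0.069293

Z-interval: p̂ ± E = 0.495000 ± 0.069293 = (0.425707, 0.564293)

Rounded to 4 decimal places:

(0.4257, 0.5643)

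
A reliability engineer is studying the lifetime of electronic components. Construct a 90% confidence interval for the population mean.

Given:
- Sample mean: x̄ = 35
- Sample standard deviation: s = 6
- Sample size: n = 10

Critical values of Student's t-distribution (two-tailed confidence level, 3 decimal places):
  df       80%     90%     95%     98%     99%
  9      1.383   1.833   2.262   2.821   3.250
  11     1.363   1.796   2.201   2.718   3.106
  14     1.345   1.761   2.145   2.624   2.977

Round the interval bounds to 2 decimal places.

The population standard deviation σ is unknown (only the sample standard deviation s is given), so use a t-interval with df = n - 1 = 10 - 1 = 9.

For 90% confidence with df = 9, t* = 1.833 (from t-table)

Standard error: SE = s/√n = 6/√10 = 1.897367

Margin of error: E = t* × SE = 1.833 × 1.897367 = 3.4779

T-interval: x̄ ± E = 35 ± 3.4779 = (31.5221, 38.4779)

Rounded to 2 decimal places:

(31.52, 38.48)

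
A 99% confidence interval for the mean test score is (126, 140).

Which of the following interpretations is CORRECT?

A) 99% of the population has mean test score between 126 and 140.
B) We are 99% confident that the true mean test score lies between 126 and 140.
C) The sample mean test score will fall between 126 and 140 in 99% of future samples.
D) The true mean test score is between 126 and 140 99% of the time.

A confidence interval represents our confidence in the procedure, not a probability statement about the parameter.

Key concept: If we repeated this sampling process many times and computed a 99% CI each time, about 99% of those intervals would contain the true population parameter.

For this specific interval (126, 140):
- Midpoint (point estimate): 133
- Margin of error: 7

The correct interpretation is the one stating confidence that the true parameter lies in the interval — option B.

B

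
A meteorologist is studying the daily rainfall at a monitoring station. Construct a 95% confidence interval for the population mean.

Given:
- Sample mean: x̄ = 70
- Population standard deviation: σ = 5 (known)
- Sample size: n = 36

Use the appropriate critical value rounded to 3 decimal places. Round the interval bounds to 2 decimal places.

The population standard deviation σ is known, so use a z-interval (standard normal critical value).

For 95% confidence, z* = 1.96 (from standard normal table)

Standard error: SE = σ/√n = 5/√36 = 0.833333

Margin of error: E = z* × SE = 1.96 × 0.833333 = 1.6333

Z-interval: x̄ ± E = 70 ± 1.6333 = (68.3667, 71.6333)

Rounded to 2 decimal places:

(68.37, 71.63)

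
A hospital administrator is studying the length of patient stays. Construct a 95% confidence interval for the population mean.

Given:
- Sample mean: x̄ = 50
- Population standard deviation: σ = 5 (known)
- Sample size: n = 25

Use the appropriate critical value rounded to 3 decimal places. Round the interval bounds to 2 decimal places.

The population standard deviation σ is known, so use a z-interval (standard normal critical value).

For 95% confidence, z* = 1.96 (from standard normal table)

Standard error: SE = σ/√n = 5/√25 = 1.000000

Margin of error: E = z* × SE = 1.96 × 1.000000 = 1.9600

Z-interval: x̄ ± E = 50 ± 1.9600 = (48.0400, 51.9600)

Rounded to 2 decimal places:

(48.04, 51.96)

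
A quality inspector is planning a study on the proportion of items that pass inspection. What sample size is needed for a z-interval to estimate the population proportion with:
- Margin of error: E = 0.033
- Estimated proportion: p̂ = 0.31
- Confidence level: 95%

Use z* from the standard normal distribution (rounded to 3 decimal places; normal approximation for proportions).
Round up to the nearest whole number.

Using z* for proportion z-interval (normal approximation).

For 95% confidence, z* = 1.96 (from standard normal table)

Sample size formula for proportion z-interval: n = z*²p̂(1-p̂)/E²

n = 1.96² × 0.31 × 0.69 / 0.033²
  = 3.8416 × 0.2139 / 0.001089
  = 754.5622

Round up to the nearest whole number: n = 755

755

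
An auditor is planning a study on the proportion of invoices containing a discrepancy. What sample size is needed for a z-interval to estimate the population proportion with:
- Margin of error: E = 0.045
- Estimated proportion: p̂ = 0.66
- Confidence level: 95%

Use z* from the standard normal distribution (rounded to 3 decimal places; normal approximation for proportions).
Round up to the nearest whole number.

Using z* for proportion z-interval (normal approximation).

For 95% confidence, z* = 1.96 (from standard normal table)

Sample size formula for proportion z-interval: n = z*²p̂(1-p̂)/E²

n = 1.96² × 0.66 × 0.34 / 0.045²
  = 3.8416 × 0.2244 / 0.002025
  = 425.7062

Round up to the nearest whole number: n = 426

426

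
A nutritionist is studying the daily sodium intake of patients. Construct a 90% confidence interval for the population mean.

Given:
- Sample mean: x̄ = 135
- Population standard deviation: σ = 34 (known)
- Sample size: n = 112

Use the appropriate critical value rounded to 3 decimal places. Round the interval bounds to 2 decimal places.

The population standard deviation σ is known, so use a z-interval (standard normal critical value).

For 90% confidence, z* = 1.645 (from standard normal table)

Standard error: SE = σ/√n = 34/√112 = 3.212698

Margin of error: E = z* × SE = 1.645 × 3.212698 = 5.2849

Z-interval: x̄ ± E = 135 ± 5.2849 = (129.7151, 140.2849)

Rounded to 2 decimal places:

(129.72, 140.28)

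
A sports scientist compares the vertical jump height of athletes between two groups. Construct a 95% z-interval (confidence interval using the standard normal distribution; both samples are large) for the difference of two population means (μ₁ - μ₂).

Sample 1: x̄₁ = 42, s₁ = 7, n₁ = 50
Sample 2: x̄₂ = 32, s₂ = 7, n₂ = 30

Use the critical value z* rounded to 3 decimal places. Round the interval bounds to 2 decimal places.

Both samples are large (n₁ = 50 ≥ 30, n₂ = 30 ≥ 30), so a z-interval for the difference of means applies.

Point estimate: x̄₁ - x̄₂ = 42 - 32 = 10

Standard error: SE = √(s₁²/n₁ + s₂²/n₂)
= √(7²/50 + 7²/30)
= √(0.980000 + 1.633333)
= 1.616581

For 95% confidence, z* = 1.96 (from standard normal table)
Margin of error: E = z* × SE = 1.96 × 1.616581 = 3.1685

Z-interval: (x̄₁ - x̄₂) ± E = 10 ± 3.1685 = (6.8315, 13.1685)

Rounded to 2 decimal places:

(6.83, 13.17)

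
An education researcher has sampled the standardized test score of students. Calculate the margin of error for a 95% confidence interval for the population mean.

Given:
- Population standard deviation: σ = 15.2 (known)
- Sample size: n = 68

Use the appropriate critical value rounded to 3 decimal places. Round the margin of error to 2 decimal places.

The population standard deviation σ is known, so use the z-interval margin of error formula.

For 95% confidence, z* = 1.96 (from standard normal table)

Margin of error formula for z-interval: E = z* × σ/√n

E = 1.96 × 15.2/√68
  = 1.96 × 1.843271
  = 3.6128

Rounded to 2 decimal places:

3.61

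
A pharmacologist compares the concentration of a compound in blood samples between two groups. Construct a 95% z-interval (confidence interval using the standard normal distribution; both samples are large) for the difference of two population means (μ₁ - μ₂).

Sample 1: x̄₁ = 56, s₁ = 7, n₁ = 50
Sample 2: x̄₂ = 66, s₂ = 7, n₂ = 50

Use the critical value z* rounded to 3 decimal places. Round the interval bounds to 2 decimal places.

Both samples are large (n₁ = 50 ≥ 30, n₂ = 50 ≥ 30), so a z-interval for the difference of means applies.

Point estimate: x̄₁ - x̄₂ = 56 - 66 = -10

Standard error: SE = √(s₁²/n₁ + s₂²/n₂)
= √(7²/50 + 7²/50)
= √(0.980000 + 0.980000)
= 1.400000

For 95% confidence, z* = 1.96 (from standard normal table)
Margin of error: E = z* × SE = 1.96 × 1.400000 = 2.7440

Z-interval: (x̄₁ - x̄₂) ± E = -10 ± 2.7440 = (-12.7440, -7.2560)

Rounded to 2 decimal places:

(-12.74, -7.26)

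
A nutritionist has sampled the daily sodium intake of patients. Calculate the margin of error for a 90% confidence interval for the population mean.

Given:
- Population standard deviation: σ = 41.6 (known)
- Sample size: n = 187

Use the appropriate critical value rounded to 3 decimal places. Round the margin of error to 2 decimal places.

The population standard deviation σ is known, so use the z-interval margin of error formula.

For 90% confidence, z* = 1.645 (from standard normal table)

Margin of error formula for z-interval: E = z* × σ/√n

E = 1.645 × 41.6/√187
  = 1.645 × 3.042093
  = 5.0042

Rounded to 2 decimal places:

5.00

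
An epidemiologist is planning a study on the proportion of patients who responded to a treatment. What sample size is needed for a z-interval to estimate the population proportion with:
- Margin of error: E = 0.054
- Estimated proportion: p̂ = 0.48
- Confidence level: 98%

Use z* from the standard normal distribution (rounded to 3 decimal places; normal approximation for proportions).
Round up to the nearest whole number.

Using z* for proportion z-interval (normal approximation).

For 98% confidence, z* = 2.326 (from standard normal table)

Sample size formula for proportion z-interval: n = z*²p̂(1-p̂)/E²

n = 2.326² × 0.48 × 0.52 / 0.054²
  = 5.410276 × 0.2496 / 0.002916
  = 463.1018

Round up to the nearest whole number: n = 464

464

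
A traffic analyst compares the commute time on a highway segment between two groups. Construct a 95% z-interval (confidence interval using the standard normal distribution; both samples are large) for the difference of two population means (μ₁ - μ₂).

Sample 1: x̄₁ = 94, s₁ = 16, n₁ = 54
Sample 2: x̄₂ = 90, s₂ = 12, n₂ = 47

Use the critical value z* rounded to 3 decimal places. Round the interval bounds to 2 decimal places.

Both samples are large (n₁ = 54 ≥ 30, n₂ = 47 ≥ 30), so a z-interval for the difference of means applies.

Point estimate: x̄₁ - x̄₂ = 94 - 90 = 4

Standard error: SE = √(s₁²/n₁ + s₂²/n₂)
= √(16²/54 + 12²/47)
= √(4.740741 + 3.063830)
= 2.793666

For 95% confidence, z* = 1.96 (from standard normal table)
Margin of error: E = z* × SE = 1.96 × 2.793666 = 5.4756

Z-interval: (x̄₁ - x̄₂) ± E = 4 ± 5.4756 = (-1.4756, 9.4756)

Rounded to 2 decimal places:

(-1.48, 9.48)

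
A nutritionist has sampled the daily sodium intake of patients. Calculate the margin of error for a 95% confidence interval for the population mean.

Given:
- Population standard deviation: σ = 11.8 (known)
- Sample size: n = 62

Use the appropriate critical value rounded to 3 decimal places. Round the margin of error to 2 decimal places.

The population standard deviation σ is known, so use the z-interval margin of error formula.

For 95% confidence, z* = 1.96 (from standard normal table)

Margin of error formula for z-interval: E = z* × σ/√n

E = 1.96 × 11.8/√62
  = 1.96 × 1.498601
  = 2.9373

Rounded to 2 decimal places:

2.94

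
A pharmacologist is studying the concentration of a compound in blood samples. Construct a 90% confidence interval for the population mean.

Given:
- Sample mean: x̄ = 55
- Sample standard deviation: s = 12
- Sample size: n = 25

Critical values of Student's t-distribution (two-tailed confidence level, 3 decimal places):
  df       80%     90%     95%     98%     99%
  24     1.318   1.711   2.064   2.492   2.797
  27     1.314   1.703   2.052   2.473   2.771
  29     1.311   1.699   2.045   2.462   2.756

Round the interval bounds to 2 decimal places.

The population standard deviation σ is unknown (only the sample standard deviation s is given), so use a t-interval with df = n - 1 = 25 - 1 = 24.

For 90% confidence with df = 24, t* = 1.711 (from t-table)

Standard error: SE = s/√n = 12/√25 = 2.400000

Margin of error: E = t* × SE = 1.711 × 2.400000 = 4.1064

T-interval: x̄ ± E = 55 ± 4.1064 = (50.8936, 59.1064)

Rounded to 2 decimal places:

(50.89, 59.11)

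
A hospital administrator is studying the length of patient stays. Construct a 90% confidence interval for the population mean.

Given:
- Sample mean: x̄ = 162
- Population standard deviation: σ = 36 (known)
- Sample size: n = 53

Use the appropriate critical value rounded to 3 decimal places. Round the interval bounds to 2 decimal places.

The population standard deviation σ is known, so use a z-interval (standard normal critical value).

For 90% confidence, z* = 1.645 (from standard normal table)

Standard error: SE = σ/√n = 36/√53 = 4.944980

Margin of error: E = z* × SE = 1.645 × 4.944980 = 8.1345

Z-interval: x̄ ± E = 162 ± 8.1345 = (153.8655, 170.1345)

Rounded to 2 decimal places:

(153.87, 170.13)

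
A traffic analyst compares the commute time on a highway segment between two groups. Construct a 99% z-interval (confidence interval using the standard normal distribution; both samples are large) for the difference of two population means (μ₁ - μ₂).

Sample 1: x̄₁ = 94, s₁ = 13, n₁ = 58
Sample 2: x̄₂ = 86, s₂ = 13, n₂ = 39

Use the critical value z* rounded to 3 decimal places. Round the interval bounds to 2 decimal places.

Both samples are large (n₁ = 58 ≥ 30, n₂ = 39 ≥ 30), so a z-interval for the difference of means applies.

Point estimate: x̄₁ - x̄₂ = 94 - 86 = 8

Standard error: SE = √(s₁²/n₁ + s₂²/n₂)
= √(13²/58 + 13²/39)
= √(2.913793 + 4.333333)
= 2.692049

For 99% confidence, z* = 2.576 (from standard normal table)
Margin of error: E = z* × SE = 2.576 × 2.692049 = 6.9347

Z-interval: (x̄₁ - x̄₂) ± E = 8 ± 6.9347 = (1.0653, 14.9347)

Rounded to 2 decimal places:

(1.07, 14.93)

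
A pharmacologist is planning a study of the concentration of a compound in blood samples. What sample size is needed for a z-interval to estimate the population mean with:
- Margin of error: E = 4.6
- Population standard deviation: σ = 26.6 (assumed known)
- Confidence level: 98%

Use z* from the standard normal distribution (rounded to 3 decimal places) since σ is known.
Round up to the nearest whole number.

Using z* since population σ is known (z-interval formula).

For 98% confidence, z* = 2.326 (from standard normal table)

Sample size formula for z-interval: n = (z*σ/E)²

n = (2.326 × 26.6 / 4.6)²
  = (13.450348)²
  = 180.9119

Round up to the nearest whole number: n = 181

181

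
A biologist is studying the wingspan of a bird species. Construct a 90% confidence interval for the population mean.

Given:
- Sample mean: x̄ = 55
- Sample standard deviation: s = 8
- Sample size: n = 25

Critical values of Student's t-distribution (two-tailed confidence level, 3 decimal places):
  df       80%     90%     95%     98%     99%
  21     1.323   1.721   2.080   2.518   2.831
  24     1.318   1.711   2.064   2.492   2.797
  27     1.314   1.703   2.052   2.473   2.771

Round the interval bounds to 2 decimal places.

The population standard deviation σ is unknown (only the sample standard deviation s is given), so use a t-interval with df = n - 1 = 25 - 1 = 24.

For 90% confidence with df = 24, t* = 1.711 (from t-table)

Standard error: SE = s/√n = 8/√25 = 1.600000

Margin of error: E = t* × SE = 1.711 × 1.600000 = 2.7376

T-interval: x̄ ± E = 55 ± 2.7376 = (52.2624, 57.7376)

Rounded to 2 decimal places:

(52.26, 57.74)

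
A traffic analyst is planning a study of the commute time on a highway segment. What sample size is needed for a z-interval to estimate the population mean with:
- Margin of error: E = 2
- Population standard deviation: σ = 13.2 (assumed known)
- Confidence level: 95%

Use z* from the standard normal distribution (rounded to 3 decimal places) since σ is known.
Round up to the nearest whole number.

Using z* since population σ is known (z-interval formula).

For 95% confidence, z* = 1.96 (from standard normal table)

Sample size formula for z-interval: n = (z*σ/E)²

n = (1.96 × 13.2 / 2)²
  = (12.936000)²
  = 167.3401

Round up to the nearest whole number: n = 168

168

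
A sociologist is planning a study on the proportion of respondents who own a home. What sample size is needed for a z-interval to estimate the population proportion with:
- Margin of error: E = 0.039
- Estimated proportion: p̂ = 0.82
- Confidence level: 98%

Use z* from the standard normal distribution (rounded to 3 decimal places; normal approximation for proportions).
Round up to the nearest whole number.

Using z* for proportion z-interval (normal approximation).

For 98% confidence, z* = 2.326 (from standard normal table)

Sample size formula for proportion z-interval: n = z*²p̂(1-p̂)/E²

n = 2.326² × 0.82 × 0.18 / 0.039²
  = 5.410276 × 0.1476 / 0.001521
  = 525.0209

Round up to the nearest whole number: n = 526

526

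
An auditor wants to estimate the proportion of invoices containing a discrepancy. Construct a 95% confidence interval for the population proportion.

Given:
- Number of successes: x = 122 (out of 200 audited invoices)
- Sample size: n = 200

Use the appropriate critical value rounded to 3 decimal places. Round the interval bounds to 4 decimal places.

Sample proportion: p̂ = 122/200 = 0.610000

Check conditions for normal approximation:
  np̂ = 122 ≥ 10 ✓
  n(1-p̂) = 78 ≥ 10 ✓

The sample is large enough, so use a z-interval (normal approximation) for the proportion.

For 95% confidence, z* = 1.96 (from standard normal table)

Standard error: SE = √(p̂(1-p̂)/n) = √(0.610000×0.390000/200) = 0.03448913

Margin of error: E = z* × SE = 1.96 × 0.03448913 = 0.067599

Z-interval: p̂ ± E = 0.610000 ± 0.067599 = (0.542401, 0.677599)

Rounded to 4 decimal places:

(0.5424, 0.6776)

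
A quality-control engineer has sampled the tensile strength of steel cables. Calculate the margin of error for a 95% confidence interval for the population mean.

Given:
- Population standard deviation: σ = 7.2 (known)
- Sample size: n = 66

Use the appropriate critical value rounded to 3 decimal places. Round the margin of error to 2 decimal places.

The population standard deviation σ is known, so use the z-interval margin of error formula.

For 95% confidence, z* = 1.96 (from standard normal table)

Margin of error formula for z-interval: E = z* × σ/√n

E = 1.96 × 7.2/√66
  = 1.96 × 0.886259
  = 1.7371

Rounded to 2 decimal places:

1.74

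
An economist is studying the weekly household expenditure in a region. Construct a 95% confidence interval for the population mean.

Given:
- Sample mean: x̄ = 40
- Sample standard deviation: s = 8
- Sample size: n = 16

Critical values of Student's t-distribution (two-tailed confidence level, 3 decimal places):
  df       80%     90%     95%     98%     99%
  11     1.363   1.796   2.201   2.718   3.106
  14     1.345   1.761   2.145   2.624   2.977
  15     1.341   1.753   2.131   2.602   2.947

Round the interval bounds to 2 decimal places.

The population standard deviation σ is unknown (only the sample standard deviation s is given), so use a t-interval with df = n - 1 = 16 - 1 = 15.

For 95% confidence with df = 15, t* = 2.131 (from t-table)

Standard error: SE = s/√n = 8/√16 = 2.000000

Margin of error: E = t* × SE = 2.131 × 2.000000 = 4.2620

T-interval: x̄ ± E = 40 ± 4.2620 = (35.7380, 44.2620)

Rounded to 2 decimal places:

(35.74, 44.26)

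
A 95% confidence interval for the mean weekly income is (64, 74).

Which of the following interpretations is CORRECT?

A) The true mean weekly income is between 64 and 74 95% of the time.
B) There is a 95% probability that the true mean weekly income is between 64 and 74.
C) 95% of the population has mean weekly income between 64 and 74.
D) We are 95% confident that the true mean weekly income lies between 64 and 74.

A confidence interval represents our confidence in the procedure, not a probability statement about the parameter.

Key concept: If we repeated this sampling process many times and computed a 95% CI each time, about 95% of those intervals would contain the true population parameter.

For this specific interval (64, 74):
- Midpoint (point estimate): 69
- Margin of error: 5

The correct interpretation is the one stating confidence that the true parameter lies in the interval — option D.

D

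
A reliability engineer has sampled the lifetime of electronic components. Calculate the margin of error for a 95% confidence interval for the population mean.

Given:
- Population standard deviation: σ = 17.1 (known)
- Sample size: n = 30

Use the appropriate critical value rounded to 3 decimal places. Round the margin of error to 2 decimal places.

The population standard deviation σ is known, so use the z-interval margin of error formula.

For 95% confidence, z* = 1.96 (from standard normal table)

Margin of error formula for z-interval: E = z* × σ/√n

E = 1.96 × 17.1/√30
  = 1.96 × 3.122019
  = 6.1192

Rounded to 2 decimal places:

6.12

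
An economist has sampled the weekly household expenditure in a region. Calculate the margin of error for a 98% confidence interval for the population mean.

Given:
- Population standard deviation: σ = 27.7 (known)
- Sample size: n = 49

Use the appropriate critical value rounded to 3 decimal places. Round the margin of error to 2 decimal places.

The population standard deviation σ is known, so use the z-interval margin of error formula.

For 98% confidence, z* = 2.326 (from standard normal table)

Margin of error formula for z-interval: E = z* × σ/√n

E = 2.326 × 27.7/√49
  = 2.326 × 3.957143
  = 9.2043

Rounded to 2 decimal places:

9.20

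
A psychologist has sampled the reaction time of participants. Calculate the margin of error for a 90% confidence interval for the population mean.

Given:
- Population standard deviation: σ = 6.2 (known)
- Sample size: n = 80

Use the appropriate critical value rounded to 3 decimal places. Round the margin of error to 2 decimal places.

The population standard deviation σ is known, so use the z-interval margin of error formula.

For 90% confidence, z* = 1.645 (from standard normal table)

Margin of error formula for z-interval: E = z* × σ/√n

E = 1.645 × 6.2/√80
  = 1.645 × 0.693181
  = 1.1403

Rounded to 2 decimal places:

1.14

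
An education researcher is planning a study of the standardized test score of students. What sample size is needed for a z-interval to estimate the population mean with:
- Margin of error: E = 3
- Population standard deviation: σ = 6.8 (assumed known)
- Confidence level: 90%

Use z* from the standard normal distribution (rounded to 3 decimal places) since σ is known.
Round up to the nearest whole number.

Using z* since population σ is known (z-interval formula).

For 90% confidence, z* = 1.645 (from standard normal table)

Sample size formula for z-interval: n = (z*σ/E)²

n = (1.645 × 6.8 / 3)²
  = (3.728667)²
  = 13.9030

Round up to the nearest whole number: n = 14

14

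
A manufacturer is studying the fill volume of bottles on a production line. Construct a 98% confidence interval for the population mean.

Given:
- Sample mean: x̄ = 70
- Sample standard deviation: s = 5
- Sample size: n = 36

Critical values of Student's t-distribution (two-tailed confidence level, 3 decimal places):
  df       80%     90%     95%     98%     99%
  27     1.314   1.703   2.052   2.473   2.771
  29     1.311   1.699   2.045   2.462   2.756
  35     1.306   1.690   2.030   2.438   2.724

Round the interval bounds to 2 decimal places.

The population standard deviation σ is unknown (only the sample standard deviation s is given), so use a t-interval with df = n - 1 = 36 - 1 = 35.

For 98% confidence with df = 35, t* = 2.438 (from t-table)

Standard error: SE = s/√n = 5/√36 = 0.833333

Margin of error: E = t* × SE = 2.438 × 0.833333 = 2.0317

T-interval: x̄ ± E = 70 ± 2.0317 = (67.9683, 72.0317)

Rounded to 2 decimal places:

(67.97, 72.03)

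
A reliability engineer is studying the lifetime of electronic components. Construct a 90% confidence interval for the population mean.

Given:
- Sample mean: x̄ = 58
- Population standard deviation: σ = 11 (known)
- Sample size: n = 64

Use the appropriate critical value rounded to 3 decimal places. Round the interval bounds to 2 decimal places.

The population standard deviation σ is known, so use a z-interval (standard normal critical value).

For 90% confidence, z* = 1.645 (from standard normal table)

Standard error: SE = σ/√n = 11/√64 = 1.375000

Margin of error: E = z* × SE = 1.645 × 1.375000 = 2.2619

Z-interval: x̄ ± E = 58 ± 2.2619 = (55.7381, 60.2619)

Rounded to 2 decimal places:

(55.74, 60.26)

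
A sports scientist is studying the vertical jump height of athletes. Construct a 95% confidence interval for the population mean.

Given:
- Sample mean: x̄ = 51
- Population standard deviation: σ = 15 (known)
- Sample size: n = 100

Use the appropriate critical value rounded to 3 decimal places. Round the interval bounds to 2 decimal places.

The population standard deviation σ is known, so use a z-interval (standard normal critical value).

For 95% confidence, z* = 1.96 (from standard normal table)

Standard error: SE = σ/√n = 15/√100 = 1.500000

Margin of error: E = z* × SE = 1.96 × 1.500000 = 2.9400

Z-interval: x̄ ± E = 51 ± 2.9400 = (48.0600, 53.9400)

Rounded to 2 decimal places:

(48.06, 53.94)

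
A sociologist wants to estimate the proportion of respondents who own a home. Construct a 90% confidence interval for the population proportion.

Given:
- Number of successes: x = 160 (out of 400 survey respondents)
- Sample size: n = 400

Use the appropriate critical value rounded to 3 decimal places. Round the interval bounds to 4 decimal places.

Sample proportion: p̂ = 160/400 = 0.400000

Check conditions for normal approximation:
  np̂ = 160 ≥ 10 ✓
  n(1-p̂) = 240 ≥ 10 ✓

The sample is large enough, so use a z-interval (normal approximation) for the proportion.

For 90% confidence, z* = 1.645 (from standard normal table)

Standard error: SE = √(p̂(1-p̂)/n) = √(0.400000×0.600000/400) = 0.02449490

Margin of error: E = z* × SE = 1.645 × 0.02449490 = 0.040294

Z-interval: p̂ ± E = 0.400000 ± 0.040294 = (0.359706, 0.440294)

Rounded to 4 decimal places:

(0.3597, 0.4403)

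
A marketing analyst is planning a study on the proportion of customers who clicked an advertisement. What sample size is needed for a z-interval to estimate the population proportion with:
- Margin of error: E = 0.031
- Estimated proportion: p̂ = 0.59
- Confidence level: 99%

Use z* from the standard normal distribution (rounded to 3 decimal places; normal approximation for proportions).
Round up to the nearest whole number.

Using z* for proportion z-interval (normal approximation).

For 99% confidence, z* = 2.576 (from standard normal table)

Sample size formula for proportion z-interval: n = z*²p̂(1-p̂)/E²

n = 2.576² × 0.59 × 0.41 / 0.031²
  = 6.635776 × 0.2419 / 0.000961
  = 1670.3374

Round up to the nearest whole number: n = 1671

1671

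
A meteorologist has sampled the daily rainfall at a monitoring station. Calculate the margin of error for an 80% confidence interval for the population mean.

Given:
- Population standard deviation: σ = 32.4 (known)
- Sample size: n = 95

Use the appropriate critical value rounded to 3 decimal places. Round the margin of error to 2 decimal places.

The population standard deviation σ is known, so use the z-interval margin of error formula.

For 80% confidence, z* = 1.282 (from standard normal table)

Margin of error formula for z-interval: E = z* × σ/√n

E = 1.282 × 32.4/√95
  = 1.282 × 3.324170
  = 4.2616

Rounded to 2 decimal places:

4.26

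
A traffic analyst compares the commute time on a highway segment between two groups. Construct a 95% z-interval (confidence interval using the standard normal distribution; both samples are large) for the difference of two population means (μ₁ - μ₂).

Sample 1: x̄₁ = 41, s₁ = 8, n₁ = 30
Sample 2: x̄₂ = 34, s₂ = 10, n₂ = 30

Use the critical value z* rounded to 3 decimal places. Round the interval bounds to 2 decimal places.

Both samples are large (n₁ = 30 ≥ 30, n₂ = 30 ≥ 30), so a z-interval for the difference of means applies.

Point estimate: x̄₁ - x̄₂ = 41 - 34 = 7

Standard error: SE = √(s₁²/n₁ + s₂²/n₂)
= √(8²/30 + 10²/30)
= √(2.133333 + 3.333333)
= 2.338090

For 95% confidence, z* = 1.96 (from standard normal table)
Margin of error: E = z* × SE = 1.96 × 2.338090 = 4.5827

Z-interval: (x̄₁ - x̄₂) ± E = 7 ± 4.5827 = (2.4173, 11.5827)

Rounded to 2 decimal places:

(2.42, 11.58)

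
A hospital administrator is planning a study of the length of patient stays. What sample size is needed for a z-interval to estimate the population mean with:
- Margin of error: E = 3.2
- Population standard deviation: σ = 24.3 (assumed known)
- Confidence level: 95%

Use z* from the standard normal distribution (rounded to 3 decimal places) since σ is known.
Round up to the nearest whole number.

Using z* since population σ is known (z-interval formula).

For 95% confidence, z* = 1.96 (from standard normal table)

Sample size formula for z-interval: n = (z*σ/E)²

n = (1.96 × 24.3 / 3.2)²
  = (14.883750)²
  = 221.5260

Round up to the nearest whole number: n = 222

222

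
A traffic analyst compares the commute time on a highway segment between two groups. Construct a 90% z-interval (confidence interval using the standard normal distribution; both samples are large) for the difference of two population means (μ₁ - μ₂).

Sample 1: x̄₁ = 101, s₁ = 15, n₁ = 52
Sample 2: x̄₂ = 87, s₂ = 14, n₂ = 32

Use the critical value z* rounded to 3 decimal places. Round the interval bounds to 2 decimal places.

Both samples are large (n₁ = 52 ≥ 30, n₂ = 32 ≥ 30), so a z-interval for the difference of means applies.

Point estimate: x̄₁ - x̄₂ = 101 - 87 = 14

Standard error: SE = √(s₁²/n₁ + s₂²/n₂)
= √(15²/52 + 14²/32)
= √(4.326923 + 6.125000)
= 3.232943

For 90% confidence, z* = 1.645 (from standard normal table)
Margin of error: E = z* × SE = 1.645 × 3.232943 = 5.3182

Z-interval: (x̄₁ - x̄₂) ± E = 14 ± 5.3182 = (8.6818, 19.3182)

Rounded to 2 decimal places:

(8.68, 19.32)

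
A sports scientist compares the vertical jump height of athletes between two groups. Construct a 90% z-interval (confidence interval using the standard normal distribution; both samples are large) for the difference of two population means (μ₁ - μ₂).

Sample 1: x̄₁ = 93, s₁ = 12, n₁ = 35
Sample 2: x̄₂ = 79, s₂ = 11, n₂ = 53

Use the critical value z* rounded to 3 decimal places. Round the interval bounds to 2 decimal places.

Both samples are large (n₁ = 35 ≥ 30, n₂ = 53 ≥ 30), so a z-interval for the difference of means applies.

Point estimate: x̄₁ - x̄₂ = 93 - 79 = 14

Standard error: SE = √(s₁²/n₁ + s₂²/n₂)
= √(12²/35 + 11²/53)
= √(4.114286 + 2.283019)
= 2.529289

For 90% confidence, z* = 1.645 (from standard normal table)
Margin of error: E = z* × SE = 1.645 × 2.529289 = 4.1607

Z-interval: (x̄₁ - x̄₂) ± E = 14 ± 4.1607 = (9.8393, 18.1607)

Rounded to 2 decimal places:

(9.84, 18.16)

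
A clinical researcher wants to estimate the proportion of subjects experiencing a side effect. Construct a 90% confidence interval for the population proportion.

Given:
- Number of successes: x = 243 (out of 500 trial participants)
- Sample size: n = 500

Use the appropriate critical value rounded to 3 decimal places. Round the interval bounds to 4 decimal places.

Sample proportion: p̂ = 243/500 = 0.486000

Check conditions for normal approximation:
  np̂ = 243 ≥ 10 ✓
  n(1-p̂) = 257 ≥ 10 ✓

The sample is large enough, so use a z-interval (normal approximation) for the proportion.

For 90% confidence, z* = 1.645 (from standard normal table)

Standard error: SE = √(p̂(1-p̂)/n) = √(0.486000×0.514000/500) = 0.02235191

Margin of error: E = z* × SE = 1.645 × 0.02235191 = 0.036769

Z-interval: p̂ ± E = 0.486000 ± 0.036769 = (0.449231, 0.522769)

Rounded to 4 decimal places:

(0.4492, 0.5228)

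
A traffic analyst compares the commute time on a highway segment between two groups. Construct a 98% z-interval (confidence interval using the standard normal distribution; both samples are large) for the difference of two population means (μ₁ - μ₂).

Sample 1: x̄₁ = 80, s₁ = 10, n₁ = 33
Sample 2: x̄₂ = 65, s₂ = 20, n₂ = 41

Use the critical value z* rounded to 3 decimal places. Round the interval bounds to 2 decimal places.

Both samples are large (n₁ = 33 ≥ 30, n₂ = 41 ≥ 30), so a z-interval for the difference of means applies.

Point estimate: x̄₁ - x̄₂ = 80 - 65 = 15

Standard error: SE = √(s₁²/n₁ + s₂²/n₂)
= √(10²/33 + 20²/41)
= √(3.030303 + 9.756098)
= 3.575808

For 98% confidence, z* = 2.326 (from standard normal table)
Margin of error: E = z* × SE = 2.326 × 3.575808 = 8.3173

Z-interval: (x̄₁ - x̄₂) ± E = 15 ± 8.3173 = (6.6827, 23.3173)

Rounded to 2 decimal places:

(6.68, 23.32)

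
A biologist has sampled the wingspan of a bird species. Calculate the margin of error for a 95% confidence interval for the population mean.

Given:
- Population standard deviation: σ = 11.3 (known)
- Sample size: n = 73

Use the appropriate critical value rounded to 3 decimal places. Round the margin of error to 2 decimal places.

The population standard deviation σ is known, so use the z-interval margin of error formula.

For 95% confidence, z* = 1.96 (from standard normal table)

Margin of error formula for z-interval: E = z* × σ/√n

E = 1.96 × 11.3/√73
  = 1.96 × 1.322565
  = 2.5922

Rounded to 2 decimal places:

2.59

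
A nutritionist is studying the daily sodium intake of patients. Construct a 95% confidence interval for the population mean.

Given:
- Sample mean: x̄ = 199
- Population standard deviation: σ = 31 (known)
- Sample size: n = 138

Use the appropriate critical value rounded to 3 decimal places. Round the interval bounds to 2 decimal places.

The population standard deviation σ is known, so use a z-interval (standard normal critical value).

For 95% confidence, z* = 1.96 (from standard normal table)

Standard error: SE = σ/√n = 31/√138 = 2.638895

Margin of error: E = z* × SE = 1.96 × 2.638895 = 5.1722

Z-interval: x̄ ± E = 199 ± 5.1722 = (193.8278, 204.1722)

Rounded to 2 decimal places:

(193.83, 204.17)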